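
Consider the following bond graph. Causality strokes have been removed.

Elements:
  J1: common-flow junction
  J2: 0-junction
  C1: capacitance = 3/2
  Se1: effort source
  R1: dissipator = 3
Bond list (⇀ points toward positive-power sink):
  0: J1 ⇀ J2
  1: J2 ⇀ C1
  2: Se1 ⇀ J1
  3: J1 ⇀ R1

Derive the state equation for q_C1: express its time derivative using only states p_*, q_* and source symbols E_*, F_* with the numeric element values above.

b2 stroke→J1  (source Se1 imposes e)
b1 stroke→J2  (C1: C, integral causality)
b0 stroke→J1  (J2: bond 1 brought effort, rest push out)
b3 stroke→R1  (closing 1-jn rule on J1)

dq_C1/dt = E_Se1/3 - 2*q_C1/9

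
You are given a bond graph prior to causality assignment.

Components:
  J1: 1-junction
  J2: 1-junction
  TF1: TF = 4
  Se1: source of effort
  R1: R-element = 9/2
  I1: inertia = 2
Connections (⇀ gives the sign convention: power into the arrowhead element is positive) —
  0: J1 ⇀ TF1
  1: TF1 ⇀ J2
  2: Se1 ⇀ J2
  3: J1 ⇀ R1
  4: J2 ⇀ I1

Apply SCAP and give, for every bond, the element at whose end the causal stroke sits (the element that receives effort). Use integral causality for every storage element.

bond 2 stroke→J2  (source Se1 imposes e)
bond 4 stroke→I1  (I1: I, integral causality)
bond 1 stroke→J2  (J2 flow already set via bond 4)
bond 0 stroke→TF1  (TF TF1: opposite of bond 1)
bond 3 stroke→J1  (common-f at J1 fixed by 0)

#0 |TF1
#1 |J2
#2 |J2
#3 |J1
#4 |I1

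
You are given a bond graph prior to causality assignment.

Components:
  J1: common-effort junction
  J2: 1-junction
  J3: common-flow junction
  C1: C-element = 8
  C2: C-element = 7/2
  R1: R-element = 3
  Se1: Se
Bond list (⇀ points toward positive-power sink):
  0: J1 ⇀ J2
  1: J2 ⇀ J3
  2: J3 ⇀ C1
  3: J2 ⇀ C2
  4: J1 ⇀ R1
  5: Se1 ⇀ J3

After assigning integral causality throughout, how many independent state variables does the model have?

β5 stroke→J3  (source Se1 imposes e)
β2 stroke→J3  (C1 outputs effort q/C1)
β1 stroke→J2  (J3: last free bond brings flow in)
β3 stroke→J2  (C2: C, integral causality)
β0 stroke→J1  (closing 1-jn rule on J2)
β4 stroke→R1  (J1 effort already set via bond 0)

2  (C1, C2 all integral)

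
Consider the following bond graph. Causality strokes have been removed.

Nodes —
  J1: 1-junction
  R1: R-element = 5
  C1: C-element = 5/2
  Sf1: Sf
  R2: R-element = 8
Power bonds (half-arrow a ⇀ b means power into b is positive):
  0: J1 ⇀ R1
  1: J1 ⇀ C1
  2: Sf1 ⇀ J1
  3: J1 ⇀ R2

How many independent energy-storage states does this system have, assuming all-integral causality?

1  (C1 all integral)

b2 |Sf1  (Sf1 (Sf) sets flow on bond)
b0 |J1  (J1 flow already set via bond 2)
b1 |J1  (1-jn J1 has f-setter on 2)
b3 |J1  (J1: bond 2 brought flow, rest push out)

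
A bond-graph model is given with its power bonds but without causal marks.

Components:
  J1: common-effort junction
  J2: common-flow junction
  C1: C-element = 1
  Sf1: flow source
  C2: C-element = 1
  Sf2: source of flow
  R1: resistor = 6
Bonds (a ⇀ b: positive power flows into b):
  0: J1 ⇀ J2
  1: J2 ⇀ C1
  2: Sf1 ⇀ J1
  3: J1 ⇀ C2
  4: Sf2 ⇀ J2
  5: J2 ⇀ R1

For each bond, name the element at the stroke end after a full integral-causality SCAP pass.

#2 →Sf1  (Sf1 fixes flow; stroke at Sf1)
#4 →Sf2  (Sf2 fixes flow; stroke at Sf2)
#0 →J2  (J2: bond 4 brought flow, rest push out)
#1 →J2  (1-jn J2 has f-setter on 4)
#5 →J2  (J2: bond 4 brought flow, rest push out)
#3 →J1  (closing 0-jn rule on J1)

#0 →J2
#1 →J2
#2 →Sf1
#3 →J1
#4 →Sf2
#5 →J2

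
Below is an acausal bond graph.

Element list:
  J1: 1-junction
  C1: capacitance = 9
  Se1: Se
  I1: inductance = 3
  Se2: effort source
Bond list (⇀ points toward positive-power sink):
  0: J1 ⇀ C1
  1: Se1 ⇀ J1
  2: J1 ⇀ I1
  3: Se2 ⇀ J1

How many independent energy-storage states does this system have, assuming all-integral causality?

2  (C1, I1 all integral)

β1 stroke→J1  (Se1 (Se) sets effort on bond)
β3 stroke→J1  (Se2 fixes effort; stroke away)
β0 stroke→J1  (prefer integral on C1)
β2 stroke→I1  (only one flow-in slot at J1)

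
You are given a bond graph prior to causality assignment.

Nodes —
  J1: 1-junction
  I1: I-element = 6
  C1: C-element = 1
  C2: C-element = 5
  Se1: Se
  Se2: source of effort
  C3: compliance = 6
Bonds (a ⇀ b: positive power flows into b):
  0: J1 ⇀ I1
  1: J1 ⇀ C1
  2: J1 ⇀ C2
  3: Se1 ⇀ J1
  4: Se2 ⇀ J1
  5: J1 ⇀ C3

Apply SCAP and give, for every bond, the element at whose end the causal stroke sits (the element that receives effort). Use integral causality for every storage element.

#3 stroke at J1  (source Se1 imposes e)
#4 stroke at J1  (Se2 (Se) sets effort on bond)
#0 stroke at I1  (prefer integral on I1)
#1 stroke at J1  (J1 flow already set via bond 0)
#2 stroke at J1  (J1 flow already set via bond 0)
#5 stroke at J1  (J1: bond 0 brought flow, rest push out)

β0 →I1
β1 →J1
β2 →J1
β3 →J1
β4 →J1
β5 →J1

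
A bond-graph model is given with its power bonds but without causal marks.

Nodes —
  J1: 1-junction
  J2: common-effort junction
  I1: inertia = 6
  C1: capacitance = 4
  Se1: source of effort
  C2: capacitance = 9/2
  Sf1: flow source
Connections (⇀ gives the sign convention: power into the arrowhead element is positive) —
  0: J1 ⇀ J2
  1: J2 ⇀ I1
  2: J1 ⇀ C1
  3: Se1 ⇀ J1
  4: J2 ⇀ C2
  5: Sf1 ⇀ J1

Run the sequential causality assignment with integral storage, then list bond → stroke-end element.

b0 stroke at J1
b1 stroke at I1
b2 stroke at J1
b3 stroke at J1
b4 stroke at J2
b5 stroke at Sf1

#3 stroke at J1  (Se1: effort source, stroke at far end)
#5 stroke at Sf1  (Sf1 (Sf) sets flow on bond)
#0 stroke at J1  (1-jn J1 has f-setter on 5)
#2 stroke at J1  (J1: bond 5 brought flow, rest push out)
#1 stroke at I1  (I1 outputs flow p/I1)
#4 stroke at J2  (J2: last free bond brings effort in)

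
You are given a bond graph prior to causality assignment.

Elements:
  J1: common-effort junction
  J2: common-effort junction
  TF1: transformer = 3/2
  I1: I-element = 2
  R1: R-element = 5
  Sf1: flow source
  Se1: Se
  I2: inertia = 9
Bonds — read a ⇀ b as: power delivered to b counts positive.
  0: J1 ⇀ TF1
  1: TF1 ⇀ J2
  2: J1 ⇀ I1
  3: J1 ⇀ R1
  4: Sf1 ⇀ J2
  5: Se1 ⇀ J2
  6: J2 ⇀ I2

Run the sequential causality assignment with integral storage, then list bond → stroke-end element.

b0 stroke at J1
b1 stroke at TF1
b2 stroke at I1
b3 stroke at R1
b4 stroke at Sf1
b5 stroke at J2
b6 stroke at I2

β4 stroke→Sf1  (Sf1: flow source, stroke at near end)
β5 stroke→J2  (Se1 fixes effort; stroke away)
β1 stroke→TF1  (0-jn J2 has e-setter on 5)
β6 stroke→I2  (0-jn J2 has e-setter on 5)
β0 stroke→J1  (through TF1, causality passes straight; one stroke at TF1)
β2 stroke→I1  (J1: bond 0 brought effort, rest push out)
β3 stroke→R1  (0-jn J1 has e-setter on 0)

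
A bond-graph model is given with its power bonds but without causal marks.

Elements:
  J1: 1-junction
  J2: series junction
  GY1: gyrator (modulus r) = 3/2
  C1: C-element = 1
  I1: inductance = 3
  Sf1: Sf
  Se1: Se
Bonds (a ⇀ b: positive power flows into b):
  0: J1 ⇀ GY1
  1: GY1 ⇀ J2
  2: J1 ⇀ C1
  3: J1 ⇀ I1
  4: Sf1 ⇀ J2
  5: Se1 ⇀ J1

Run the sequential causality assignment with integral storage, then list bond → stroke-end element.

β0 →J1
β1 →J2
β2 →J1
β3 →I1
β4 →Sf1
β5 →J1

b4 →Sf1  (Sf1 (Sf) sets flow on bond)
b5 →J1  (Se1: effort source, stroke at far end)
b1 →J2  (common-f at J2 fixed by 4)
b0 →J1  (GY1: gyrator matches bond 1)
b2 →J1  (C1 integral (e out))
b3 →I1  (closing 1-jn rule on J1)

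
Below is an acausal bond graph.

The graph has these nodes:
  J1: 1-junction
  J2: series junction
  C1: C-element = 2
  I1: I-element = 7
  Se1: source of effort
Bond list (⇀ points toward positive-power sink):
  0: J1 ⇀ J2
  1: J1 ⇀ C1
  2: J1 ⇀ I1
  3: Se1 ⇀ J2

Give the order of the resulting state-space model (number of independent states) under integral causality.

bond 3 stroke→J2  (Se1 fixes effort; stroke away)
bond 0 stroke→J1  (J2: last free bond brings flow in)
bond 1 stroke→J1  (C1 integral (e out))
bond 2 stroke→I1  (only one flow-in slot at J1)

2  (C1, I1 all integral)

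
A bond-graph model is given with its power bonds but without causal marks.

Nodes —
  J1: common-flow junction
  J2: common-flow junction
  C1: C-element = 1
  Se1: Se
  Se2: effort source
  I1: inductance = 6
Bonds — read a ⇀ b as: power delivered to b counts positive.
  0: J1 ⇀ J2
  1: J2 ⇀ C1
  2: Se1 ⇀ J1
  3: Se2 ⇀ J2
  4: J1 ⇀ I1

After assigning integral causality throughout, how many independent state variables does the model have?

2  (C1, I1 all integral)

#2 stroke→J1  (Se1 (Se) sets effort on bond)
#3 stroke→J2  (Se2: effort source, stroke at far end)
#1 stroke→J2  (prefer integral on C1)
#0 stroke→J1  (only one flow-in slot at J2)
#4 stroke→I1  (J1: last free bond brings flow in)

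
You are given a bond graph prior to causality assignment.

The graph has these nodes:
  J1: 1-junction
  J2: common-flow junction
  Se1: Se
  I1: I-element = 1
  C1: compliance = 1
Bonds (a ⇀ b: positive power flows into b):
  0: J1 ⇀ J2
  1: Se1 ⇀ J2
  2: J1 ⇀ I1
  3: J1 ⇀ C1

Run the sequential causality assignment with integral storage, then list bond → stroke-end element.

b0 stroke at J1
b1 stroke at J2
b2 stroke at I1
b3 stroke at J1

#1 →J2  (source Se1 imposes e)
#0 →J1  (only one flow-in slot at J2)
#2 →I1  (I1 outputs flow p/I1)
#3 →J1  (J1: bond 2 brought flow, rest push out)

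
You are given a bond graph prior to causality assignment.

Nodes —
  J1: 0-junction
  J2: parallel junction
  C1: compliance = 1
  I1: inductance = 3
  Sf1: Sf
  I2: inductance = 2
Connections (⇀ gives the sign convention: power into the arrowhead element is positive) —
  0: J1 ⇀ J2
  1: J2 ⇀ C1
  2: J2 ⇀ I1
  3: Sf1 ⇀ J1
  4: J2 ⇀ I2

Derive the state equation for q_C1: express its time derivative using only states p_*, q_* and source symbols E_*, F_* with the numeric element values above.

b3 stroke→Sf1  (Sf1 fixes flow; stroke at Sf1)
b0 stroke→J1  (only one effort-in slot at J1)
b1 stroke→J2  (C1: C, integral causality)
b2 stroke→I1  (J2: bond 1 brought effort, rest push out)
b4 stroke→I2  (0-jn J2 has e-setter on 1)

dq_C1/dt = F_Sf1 - p_I1/3 - p_I2/2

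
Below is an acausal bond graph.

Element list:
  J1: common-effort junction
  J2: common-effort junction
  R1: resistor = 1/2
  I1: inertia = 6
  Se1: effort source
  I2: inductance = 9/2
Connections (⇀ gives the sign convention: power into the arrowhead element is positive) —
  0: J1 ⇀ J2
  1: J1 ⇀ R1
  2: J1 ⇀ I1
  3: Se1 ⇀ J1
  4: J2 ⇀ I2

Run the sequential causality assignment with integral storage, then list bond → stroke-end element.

b0 stroke at J2
b1 stroke at R1
b2 stroke at I1
b3 stroke at J1
b4 stroke at I2

bond 3 |J1  (source Se1 imposes e)
bond 0 |J2  (common-e at J1 fixed by 3)
bond 1 |R1  (J1: bond 3 brought effort, rest push out)
bond 2 |I1  (0-jn J1 has e-setter on 3)
bond 4 |I2  (0-jn J2 has e-setter on 0)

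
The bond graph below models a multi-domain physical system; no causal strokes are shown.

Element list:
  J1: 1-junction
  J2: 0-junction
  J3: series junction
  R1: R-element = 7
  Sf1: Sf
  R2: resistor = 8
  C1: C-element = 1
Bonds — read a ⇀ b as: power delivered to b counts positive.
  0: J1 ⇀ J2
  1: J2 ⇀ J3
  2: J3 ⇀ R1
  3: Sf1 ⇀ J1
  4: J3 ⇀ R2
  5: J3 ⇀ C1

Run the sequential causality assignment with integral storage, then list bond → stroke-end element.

β0 →J1
β1 →J2
β2 →J3
β3 →Sf1
β4 →J3
β5 →J3

β3 |Sf1  (Sf1 (Sf) sets flow on bond)
β0 |J1  (J1 flow already set via bond 3)
β1 |J2  (J2: last free bond brings effort in)
β2 |J3  (J3: bond 1 brought flow, rest push out)
β4 |J3  (J3: bond 1 brought flow, rest push out)
β5 |J3  (common-f at J3 fixed by 1)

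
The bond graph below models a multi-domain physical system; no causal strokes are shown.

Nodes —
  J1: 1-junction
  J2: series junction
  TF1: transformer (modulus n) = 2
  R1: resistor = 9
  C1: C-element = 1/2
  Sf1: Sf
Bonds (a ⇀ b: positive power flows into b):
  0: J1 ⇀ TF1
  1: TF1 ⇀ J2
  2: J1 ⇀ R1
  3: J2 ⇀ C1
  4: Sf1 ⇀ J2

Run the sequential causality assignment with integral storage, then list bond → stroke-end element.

#4 →Sf1  (Sf1 fixes flow; stroke at Sf1)
#1 →J2  (J2 flow already set via bond 4)
#3 →J2  (J2 flow already set via bond 4)
#0 →TF1  (TF1 one-in-one-out from 1)
#2 →J1  (common-f at J1 fixed by 0)

β0 |TF1
β1 |J2
β2 |J1
β3 |J2
β4 |Sf1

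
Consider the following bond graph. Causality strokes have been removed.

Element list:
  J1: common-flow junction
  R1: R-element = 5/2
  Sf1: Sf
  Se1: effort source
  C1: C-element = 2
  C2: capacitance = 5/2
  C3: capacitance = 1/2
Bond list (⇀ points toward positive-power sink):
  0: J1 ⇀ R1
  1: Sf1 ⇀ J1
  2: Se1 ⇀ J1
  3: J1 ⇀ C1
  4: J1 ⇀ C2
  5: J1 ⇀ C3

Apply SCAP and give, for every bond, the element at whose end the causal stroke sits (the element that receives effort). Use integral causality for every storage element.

β1 →Sf1  (Sf1 (Sf) sets flow on bond)
β2 →J1  (Se1 (Se) sets effort on bond)
β0 →J1  (common-f at J1 fixed by 1)
β3 →J1  (J1: bond 1 brought flow, rest push out)
β4 →J1  (J1: bond 1 brought flow, rest push out)
β5 →J1  (J1: bond 1 brought flow, rest push out)

#0 stroke→J1
#1 stroke→Sf1
#2 stroke→J1
#3 stroke→J1
#4 stroke→J1
#5 stroke→J1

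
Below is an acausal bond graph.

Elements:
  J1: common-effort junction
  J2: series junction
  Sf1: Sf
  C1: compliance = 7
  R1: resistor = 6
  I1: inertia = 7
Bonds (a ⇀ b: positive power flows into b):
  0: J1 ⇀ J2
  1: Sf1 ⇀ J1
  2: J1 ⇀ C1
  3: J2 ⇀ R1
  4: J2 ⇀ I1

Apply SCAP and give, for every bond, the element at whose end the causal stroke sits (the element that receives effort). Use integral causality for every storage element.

β1 stroke at Sf1  (source Sf1 imposes f)
β2 stroke at J1  (C1: C, integral causality)
β0 stroke at J2  (0-jn J1 has e-setter on 2)
β4 stroke at I1  (I1 outputs flow p/I1)
β3 stroke at J2  (J2: bond 4 brought flow, rest push out)

b0 →J2
b1 →Sf1
b2 →J1
b3 →J2
b4 →I1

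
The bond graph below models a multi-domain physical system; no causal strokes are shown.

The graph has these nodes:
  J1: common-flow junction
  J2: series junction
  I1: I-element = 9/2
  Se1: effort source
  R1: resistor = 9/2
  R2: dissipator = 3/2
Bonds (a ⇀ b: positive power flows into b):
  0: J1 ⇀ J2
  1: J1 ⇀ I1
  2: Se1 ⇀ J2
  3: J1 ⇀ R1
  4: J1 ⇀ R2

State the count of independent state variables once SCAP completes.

1  (I1 all integral)

β2 |J2  (Se1 fixes effort; stroke away)
β0 |J1  (only one flow-in slot at J2)
β1 |I1  (I1 integral (f out))
β3 |J1  (1-jn J1 has f-setter on 1)
β4 |J1  (common-f at J1 fixed by 1)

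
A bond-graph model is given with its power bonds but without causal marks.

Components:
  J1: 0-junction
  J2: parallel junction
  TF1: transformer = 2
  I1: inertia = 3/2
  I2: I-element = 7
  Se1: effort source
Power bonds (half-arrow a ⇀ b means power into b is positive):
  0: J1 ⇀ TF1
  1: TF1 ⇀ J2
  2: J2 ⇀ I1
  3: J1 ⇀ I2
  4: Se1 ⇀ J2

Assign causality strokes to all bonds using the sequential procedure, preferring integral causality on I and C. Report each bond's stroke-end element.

b0 stroke at J1
b1 stroke at TF1
b2 stroke at I1
b3 stroke at I2
b4 stroke at J2

bond 4 →J2  (Se1 (Se) sets effort on bond)
bond 1 →TF1  (J2: bond 4 brought effort, rest push out)
bond 2 →I1  (0-jn J2 has e-setter on 4)
bond 0 →J1  (through TF1, causality passes straight; one stroke at TF1)
bond 3 →I2  (common-e at J1 fixed by 0)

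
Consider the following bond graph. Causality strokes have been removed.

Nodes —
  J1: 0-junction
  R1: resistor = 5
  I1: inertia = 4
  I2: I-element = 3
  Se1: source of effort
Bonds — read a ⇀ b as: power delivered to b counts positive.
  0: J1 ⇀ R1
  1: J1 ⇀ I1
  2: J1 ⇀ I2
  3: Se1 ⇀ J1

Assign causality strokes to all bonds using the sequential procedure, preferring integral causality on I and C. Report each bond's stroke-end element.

bond 0 →R1
bond 1 →I1
bond 2 →I2
bond 3 →J1

bond 3 →J1  (source Se1 imposes e)
bond 0 →R1  (0-jn J1 has e-setter on 3)
bond 1 →I1  (J1: bond 3 brought effort, rest push out)
bond 2 →I2  (J1: bond 3 brought effort, rest push out)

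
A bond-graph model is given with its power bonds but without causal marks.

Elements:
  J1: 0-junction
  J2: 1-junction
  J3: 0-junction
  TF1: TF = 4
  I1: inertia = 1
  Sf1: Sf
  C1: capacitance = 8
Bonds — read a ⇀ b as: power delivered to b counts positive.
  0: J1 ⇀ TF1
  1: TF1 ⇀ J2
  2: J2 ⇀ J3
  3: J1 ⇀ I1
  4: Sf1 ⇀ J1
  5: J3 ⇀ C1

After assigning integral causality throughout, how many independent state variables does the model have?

bond 4 →Sf1  (Sf1 (Sf) sets flow on bond)
bond 3 →I1  (I1: I, integral causality)
bond 0 →J1  (closing 0-jn rule on J1)
bond 1 →TF1  (TF TF1: opposite of bond 0)
bond 2 →J2  (J2: bond 1 brought flow, rest push out)
bond 5 →J3  (J3: last free bond brings effort in)

2  (C1, I1 all integral)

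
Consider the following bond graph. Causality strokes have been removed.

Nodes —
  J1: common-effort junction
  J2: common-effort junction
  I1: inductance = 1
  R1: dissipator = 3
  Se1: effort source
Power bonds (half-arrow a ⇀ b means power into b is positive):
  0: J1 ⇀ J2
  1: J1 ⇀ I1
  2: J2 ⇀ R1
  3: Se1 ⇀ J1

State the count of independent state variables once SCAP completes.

#3 stroke→J1  (Se1 fixes effort; stroke away)
#0 stroke→J2  (J1: bond 3 brought effort, rest push out)
#1 stroke→I1  (J1 effort already set via bond 3)
#2 stroke→R1  (J2: bond 0 brought effort, rest push out)

1  (I1 all integral)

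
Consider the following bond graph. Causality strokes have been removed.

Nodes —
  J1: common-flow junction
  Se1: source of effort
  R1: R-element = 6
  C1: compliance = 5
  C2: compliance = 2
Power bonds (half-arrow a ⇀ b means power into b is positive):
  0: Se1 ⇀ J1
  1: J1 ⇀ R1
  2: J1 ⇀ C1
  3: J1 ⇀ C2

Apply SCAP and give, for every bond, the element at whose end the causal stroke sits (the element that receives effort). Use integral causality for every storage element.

bond 0 stroke→J1  (source Se1 imposes e)
bond 2 stroke→J1  (C1: C, integral causality)
bond 3 stroke→J1  (C2: C, integral causality)
bond 1 stroke→R1  (J1: last free bond brings flow in)

bond 0 |J1
bond 1 |R1
bond 2 |J1
bond 3 |J1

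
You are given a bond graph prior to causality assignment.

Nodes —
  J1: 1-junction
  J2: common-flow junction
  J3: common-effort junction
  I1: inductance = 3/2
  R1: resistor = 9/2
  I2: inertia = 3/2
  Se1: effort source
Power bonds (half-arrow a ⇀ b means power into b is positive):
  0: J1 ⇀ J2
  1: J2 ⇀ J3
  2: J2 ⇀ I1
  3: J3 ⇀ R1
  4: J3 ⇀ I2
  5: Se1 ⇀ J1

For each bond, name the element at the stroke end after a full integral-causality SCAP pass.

#0 |J2
#1 |J2
#2 |I1
#3 |J3
#4 |I2
#5 |J1

bond 5 |J1  (Se1: effort source, stroke at far end)
bond 0 |J2  (closing 1-jn rule on J1)
bond 2 |I1  (I1 integral (f out))
bond 1 |J2  (common-f at J2 fixed by 2)
bond 4 |I2  (I2: I, integral causality)
bond 3 |J3  (only one effort-in slot at J3)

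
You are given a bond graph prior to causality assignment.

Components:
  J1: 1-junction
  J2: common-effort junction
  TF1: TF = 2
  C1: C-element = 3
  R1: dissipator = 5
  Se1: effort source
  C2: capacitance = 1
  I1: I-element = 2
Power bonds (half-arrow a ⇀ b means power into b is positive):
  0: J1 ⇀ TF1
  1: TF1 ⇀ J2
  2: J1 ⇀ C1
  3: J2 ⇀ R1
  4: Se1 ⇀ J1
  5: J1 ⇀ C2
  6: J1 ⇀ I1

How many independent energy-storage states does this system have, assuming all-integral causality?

#4 stroke→J1  (Se1: effort source, stroke at far end)
#2 stroke→J1  (prefer integral on C1)
#5 stroke→J1  (C2 integral (e out))
#6 stroke→I1  (I1: I, integral causality)
#0 stroke→J1  (J1 flow already set via bond 6)
#1 stroke→TF1  (TF TF1: opposite of bond 0)
#3 stroke→J2  (J2: last free bond brings effort in)

3  (C1, C2, I1 all integral)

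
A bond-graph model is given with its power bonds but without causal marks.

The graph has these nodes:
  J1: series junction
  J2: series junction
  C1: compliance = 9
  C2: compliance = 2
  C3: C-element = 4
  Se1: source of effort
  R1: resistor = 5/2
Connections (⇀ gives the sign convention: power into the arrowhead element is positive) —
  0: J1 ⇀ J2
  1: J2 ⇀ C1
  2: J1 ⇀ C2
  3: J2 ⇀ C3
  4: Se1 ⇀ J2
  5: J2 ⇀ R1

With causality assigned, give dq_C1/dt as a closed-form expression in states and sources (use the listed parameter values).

dq_C1/dt = 2*E_Se1/5 - 2*q_C1/45 - q_C2/5 - q_C3/10

b4 |J2  (Se1 fixes effort; stroke away)
b1 |J2  (C1 outputs effort q/C1)
b2 |J1  (C2: C, integral causality)
b0 |J2  (closing 1-jn rule on J1)
b3 |J2  (C3 integral (e out))
b5 |R1  (only one flow-in slot at J2)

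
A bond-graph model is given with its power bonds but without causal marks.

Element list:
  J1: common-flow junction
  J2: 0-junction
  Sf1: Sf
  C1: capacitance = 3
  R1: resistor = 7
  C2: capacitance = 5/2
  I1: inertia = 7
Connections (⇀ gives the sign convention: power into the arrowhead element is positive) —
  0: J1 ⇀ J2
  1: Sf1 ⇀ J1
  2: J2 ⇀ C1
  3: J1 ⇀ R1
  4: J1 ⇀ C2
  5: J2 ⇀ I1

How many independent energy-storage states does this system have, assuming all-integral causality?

bond 1 →Sf1  (Sf1 fixes flow; stroke at Sf1)
bond 0 →J1  (1-jn J1 has f-setter on 1)
bond 3 →J1  (J1 flow already set via bond 1)
bond 4 →J1  (J1 flow already set via bond 1)
bond 2 →J2  (prefer integral on C1)
bond 5 →I1  (J2: bond 2 brought effort, rest push out)

3  (C1, C2, I1 all integral)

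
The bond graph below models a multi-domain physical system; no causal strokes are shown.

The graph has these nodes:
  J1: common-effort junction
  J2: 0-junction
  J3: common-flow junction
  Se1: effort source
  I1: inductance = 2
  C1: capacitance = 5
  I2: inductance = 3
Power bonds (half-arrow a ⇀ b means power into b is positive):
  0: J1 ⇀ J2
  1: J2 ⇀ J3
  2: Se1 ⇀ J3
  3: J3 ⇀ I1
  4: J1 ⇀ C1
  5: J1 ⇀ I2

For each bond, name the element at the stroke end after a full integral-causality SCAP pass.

bond 2 stroke→J3  (source Se1 imposes e)
bond 3 stroke→I1  (I1 integral (f out))
bond 1 stroke→J3  (J3 flow already set via bond 3)
bond 0 stroke→J2  (J2 needs exactly one e-in)
bond 4 stroke→J1  (C1: C, integral causality)
bond 5 stroke→I2  (common-e at J1 fixed by 4)

#0 →J2
#1 →J3
#2 →J3
#3 →I1
#4 →J1
#5 →I2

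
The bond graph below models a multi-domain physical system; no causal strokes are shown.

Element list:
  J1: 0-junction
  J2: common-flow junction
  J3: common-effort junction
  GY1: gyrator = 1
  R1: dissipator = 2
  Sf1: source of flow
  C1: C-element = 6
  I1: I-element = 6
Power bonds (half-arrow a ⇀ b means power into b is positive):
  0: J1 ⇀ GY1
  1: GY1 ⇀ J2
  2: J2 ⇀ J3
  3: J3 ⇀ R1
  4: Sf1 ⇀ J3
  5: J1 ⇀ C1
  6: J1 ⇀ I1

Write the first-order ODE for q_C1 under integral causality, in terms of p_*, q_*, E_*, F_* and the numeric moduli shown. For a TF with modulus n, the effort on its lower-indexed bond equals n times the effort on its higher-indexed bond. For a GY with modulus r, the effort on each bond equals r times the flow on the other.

β4 →Sf1  (Sf1 (Sf) sets flow on bond)
β5 →J1  (C1: C, integral causality)
β0 →GY1  (common-e at J1 fixed by 5)
β6 →I1  (common-e at J1 fixed by 5)
β1 →GY1  (GY1: gyrator matches bond 0)
β2 →J2  (J2: bond 1 brought flow, rest push out)
β3 →J3  (closing 0-jn rule on J3)

dq_C1/dt = -2*F_Sf1 - p_I1/6 - q_C1/3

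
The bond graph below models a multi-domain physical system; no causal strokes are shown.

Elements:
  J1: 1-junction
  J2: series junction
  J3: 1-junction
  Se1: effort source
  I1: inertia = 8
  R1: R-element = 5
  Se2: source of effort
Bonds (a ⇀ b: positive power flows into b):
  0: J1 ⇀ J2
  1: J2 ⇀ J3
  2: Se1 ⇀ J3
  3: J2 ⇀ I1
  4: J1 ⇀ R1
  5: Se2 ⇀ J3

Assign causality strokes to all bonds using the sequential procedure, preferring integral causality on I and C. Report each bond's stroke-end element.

#2 →J3  (source Se1 imposes e)
#5 →J3  (Se2: effort source, stroke at far end)
#1 →J2  (closing 1-jn rule on J3)
#3 →I1  (prefer integral on I1)
#0 →J2  (common-f at J2 fixed by 3)
#4 →J1  (J1: bond 0 brought flow, rest push out)

#0 →J2
#1 →J2
#2 →J3
#3 →I1
#4 →J1
#5 →J3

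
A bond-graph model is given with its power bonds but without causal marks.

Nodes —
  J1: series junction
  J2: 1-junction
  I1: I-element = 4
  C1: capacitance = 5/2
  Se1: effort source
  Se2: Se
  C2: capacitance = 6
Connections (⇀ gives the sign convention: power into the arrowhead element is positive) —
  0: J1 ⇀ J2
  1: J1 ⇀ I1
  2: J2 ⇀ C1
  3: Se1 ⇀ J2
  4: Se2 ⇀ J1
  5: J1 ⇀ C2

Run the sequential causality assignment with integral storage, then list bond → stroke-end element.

#3 stroke→J2  (source Se1 imposes e)
#4 stroke→J1  (Se2 fixes effort; stroke away)
#1 stroke→I1  (prefer integral on I1)
#0 stroke→J1  (J1 flow already set via bond 1)
#5 stroke→J1  (J1: bond 1 brought flow, rest push out)
#2 stroke→J2  (J2 flow already set via bond 0)

bond 0 stroke at J1
bond 1 stroke at I1
bond 2 stroke at J2
bond 3 stroke at J2
bond 4 stroke at J1
bond 5 stroke at J1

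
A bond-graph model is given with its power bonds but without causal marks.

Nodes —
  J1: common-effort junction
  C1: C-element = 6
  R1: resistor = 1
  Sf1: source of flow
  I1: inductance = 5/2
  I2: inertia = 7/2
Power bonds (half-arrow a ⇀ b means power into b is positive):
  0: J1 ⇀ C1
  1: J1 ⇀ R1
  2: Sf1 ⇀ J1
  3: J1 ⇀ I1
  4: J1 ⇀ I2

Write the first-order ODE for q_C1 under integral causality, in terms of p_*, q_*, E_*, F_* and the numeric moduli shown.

#2 stroke→Sf1  (source Sf1 imposes f)
#0 stroke→J1  (C1 integral (e out))
#1 stroke→R1  (common-e at J1 fixed by 0)
#3 stroke→I1  (common-e at J1 fixed by 0)
#4 stroke→I2  (common-e at J1 fixed by 0)

dq_C1/dt = F_Sf1 - 2*p_I1/5 - 2*p_I2/7 - q_C1/6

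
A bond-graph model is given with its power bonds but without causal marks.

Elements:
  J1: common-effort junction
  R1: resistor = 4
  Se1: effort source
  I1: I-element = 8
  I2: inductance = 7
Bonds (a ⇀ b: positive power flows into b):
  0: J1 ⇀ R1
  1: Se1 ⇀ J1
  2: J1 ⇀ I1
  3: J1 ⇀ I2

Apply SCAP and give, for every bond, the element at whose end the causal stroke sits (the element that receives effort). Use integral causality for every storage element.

β1 stroke→J1  (Se1: effort source, stroke at far end)
β0 stroke→R1  (0-jn J1 has e-setter on 1)
β2 stroke→I1  (J1 effort already set via bond 1)
β3 stroke→I2  (common-e at J1 fixed by 1)

#0 |R1
#1 |J1
#2 |I1
#3 |I2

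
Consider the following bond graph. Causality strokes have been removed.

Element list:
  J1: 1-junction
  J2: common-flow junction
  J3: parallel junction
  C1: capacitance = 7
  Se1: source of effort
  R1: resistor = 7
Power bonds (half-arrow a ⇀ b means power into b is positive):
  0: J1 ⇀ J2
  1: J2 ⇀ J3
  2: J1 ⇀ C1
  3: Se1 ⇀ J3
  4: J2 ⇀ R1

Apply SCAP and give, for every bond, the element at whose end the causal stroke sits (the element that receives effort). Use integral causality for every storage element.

β0 →J2
β1 →J2
β2 →J1
β3 →J3
β4 →R1

#3 stroke at J3  (Se1 fixes effort; stroke away)
#1 stroke at J2  (0-jn J3 has e-setter on 3)
#2 stroke at J1  (C1 integral (e out))
#0 stroke at J2  (closing 1-jn rule on J1)
#4 stroke at R1  (J2: last free bond brings flow in)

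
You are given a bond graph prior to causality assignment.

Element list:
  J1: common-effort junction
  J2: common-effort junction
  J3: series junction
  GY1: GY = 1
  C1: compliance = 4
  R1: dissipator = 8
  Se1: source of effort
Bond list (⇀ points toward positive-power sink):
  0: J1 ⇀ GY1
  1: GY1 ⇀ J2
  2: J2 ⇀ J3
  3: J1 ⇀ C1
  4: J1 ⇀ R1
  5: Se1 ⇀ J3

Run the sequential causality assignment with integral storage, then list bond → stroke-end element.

#5 →J3  (Se1 (Se) sets effort on bond)
#2 →J2  (J3 needs exactly one f-in)
#1 →GY1  (J2 effort already set via bond 2)
#0 →GY1  (GY1: gyrator matches bond 1)
#3 →J1  (C1 integral (e out))
#4 →R1  (common-e at J1 fixed by 3)

b0 stroke→GY1
b1 stroke→GY1
b2 stroke→J2
b3 stroke→J1
b4 stroke→R1
b5 stroke→J3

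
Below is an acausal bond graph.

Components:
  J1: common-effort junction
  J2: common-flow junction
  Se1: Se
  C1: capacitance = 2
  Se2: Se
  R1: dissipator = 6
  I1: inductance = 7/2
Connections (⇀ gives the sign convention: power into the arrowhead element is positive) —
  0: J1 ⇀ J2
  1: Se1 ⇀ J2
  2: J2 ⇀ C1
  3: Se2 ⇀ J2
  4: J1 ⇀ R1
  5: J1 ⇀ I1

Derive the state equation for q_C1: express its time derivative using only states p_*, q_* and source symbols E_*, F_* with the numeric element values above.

β1 stroke at J2  (Se1: effort source, stroke at far end)
β3 stroke at J2  (source Se2 imposes e)
β2 stroke at J2  (C1 outputs effort q/C1)
β0 stroke at J1  (only one flow-in slot at J2)
β4 stroke at R1  (common-e at J1 fixed by 0)
β5 stroke at I1  (J1: bond 0 brought effort, rest push out)

dq_C1/dt = E_Se1/6 + E_Se2/6 - 2*p_I1/7 - q_C1/12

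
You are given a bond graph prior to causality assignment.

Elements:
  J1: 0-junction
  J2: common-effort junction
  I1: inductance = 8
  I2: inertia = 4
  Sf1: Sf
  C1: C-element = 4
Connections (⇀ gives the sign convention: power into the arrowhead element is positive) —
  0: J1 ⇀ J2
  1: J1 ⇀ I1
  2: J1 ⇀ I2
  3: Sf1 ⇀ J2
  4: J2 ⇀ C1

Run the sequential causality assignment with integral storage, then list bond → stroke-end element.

β3 stroke→Sf1  (Sf1 fixes flow; stroke at Sf1)
β1 stroke→I1  (I1: I, integral causality)
β2 stroke→I2  (I2: I, integral causality)
β0 stroke→J1  (closing 0-jn rule on J1)
β4 stroke→J2  (J2: last free bond brings effort in)

#0 →J1
#1 →I1
#2 →I2
#3 →Sf1
#4 →J2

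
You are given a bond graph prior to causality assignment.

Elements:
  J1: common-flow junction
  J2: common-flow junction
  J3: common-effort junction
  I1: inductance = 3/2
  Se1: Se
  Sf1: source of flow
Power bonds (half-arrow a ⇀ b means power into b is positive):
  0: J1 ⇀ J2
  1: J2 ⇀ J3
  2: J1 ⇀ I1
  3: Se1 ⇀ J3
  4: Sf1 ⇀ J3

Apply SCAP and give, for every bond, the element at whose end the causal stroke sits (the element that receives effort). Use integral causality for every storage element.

β0 →J1
β1 →J2
β2 →I1
β3 →J3
β4 →Sf1

β3 →J3  (Se1: effort source, stroke at far end)
β4 →Sf1  (Sf1 (Sf) sets flow on bond)
β1 →J2  (common-e at J3 fixed by 3)
β0 →J1  (closing 1-jn rule on J2)
β2 →I1  (only one flow-in slot at J1)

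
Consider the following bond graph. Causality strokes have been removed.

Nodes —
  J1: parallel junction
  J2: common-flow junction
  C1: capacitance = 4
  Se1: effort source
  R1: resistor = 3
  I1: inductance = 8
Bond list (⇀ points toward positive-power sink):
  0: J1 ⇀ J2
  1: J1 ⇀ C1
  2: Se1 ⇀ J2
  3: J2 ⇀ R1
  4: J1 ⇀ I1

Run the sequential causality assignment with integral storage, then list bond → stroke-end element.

#0 →J2
#1 →J1
#2 →J2
#3 →R1
#4 →I1

β2 |J2  (source Se1 imposes e)
β1 |J1  (prefer integral on C1)
β0 |J2  (common-e at J1 fixed by 1)
β4 |I1  (0-jn J1 has e-setter on 1)
β3 |R1  (only one flow-in slot at J2)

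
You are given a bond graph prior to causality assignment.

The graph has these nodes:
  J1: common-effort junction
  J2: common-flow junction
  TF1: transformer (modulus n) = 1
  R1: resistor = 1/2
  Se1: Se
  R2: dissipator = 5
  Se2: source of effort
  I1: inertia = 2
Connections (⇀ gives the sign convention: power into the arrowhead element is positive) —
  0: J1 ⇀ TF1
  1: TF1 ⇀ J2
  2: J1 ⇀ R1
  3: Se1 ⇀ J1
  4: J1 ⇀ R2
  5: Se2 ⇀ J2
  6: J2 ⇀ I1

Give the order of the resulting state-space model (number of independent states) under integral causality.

1  (I1 all integral)

b3 stroke→J1  (Se1 (Se) sets effort on bond)
b5 stroke→J2  (source Se2 imposes e)
b0 stroke→TF1  (J1 effort already set via bond 3)
b2 stroke→R1  (J1: bond 3 brought effort, rest push out)
b4 stroke→R2  (J1: bond 3 brought effort, rest push out)
b1 stroke→J2  (TF1 one-in-one-out from 0)
b6 stroke→I1  (closing 1-jn rule on J2)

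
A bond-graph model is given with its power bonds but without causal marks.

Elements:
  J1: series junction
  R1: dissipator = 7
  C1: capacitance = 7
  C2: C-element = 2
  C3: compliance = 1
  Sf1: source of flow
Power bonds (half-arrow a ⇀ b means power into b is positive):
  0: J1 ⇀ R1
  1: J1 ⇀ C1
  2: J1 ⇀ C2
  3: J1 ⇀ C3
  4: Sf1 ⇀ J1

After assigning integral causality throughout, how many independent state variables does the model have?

3  (C1, C2, C3 all integral)

#4 stroke at Sf1  (Sf1: flow source, stroke at near end)
#0 stroke at J1  (J1: bond 4 brought flow, rest push out)
#1 stroke at J1  (J1: bond 4 brought flow, rest push out)
#2 stroke at J1  (J1: bond 4 brought flow, rest push out)
#3 stroke at J1  (J1 flow already set via bond 4)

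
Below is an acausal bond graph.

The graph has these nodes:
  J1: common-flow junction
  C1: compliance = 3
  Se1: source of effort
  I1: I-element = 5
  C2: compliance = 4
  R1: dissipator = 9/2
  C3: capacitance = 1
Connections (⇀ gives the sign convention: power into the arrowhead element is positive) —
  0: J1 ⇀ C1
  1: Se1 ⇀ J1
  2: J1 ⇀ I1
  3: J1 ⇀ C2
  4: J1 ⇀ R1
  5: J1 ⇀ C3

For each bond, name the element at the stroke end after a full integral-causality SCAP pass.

bond 0 stroke→J1
bond 1 stroke→J1
bond 2 stroke→I1
bond 3 stroke→J1
bond 4 stroke→J1
bond 5 stroke→J1

#1 |J1  (Se1 fixes effort; stroke away)
#0 |J1  (C1 integral (e out))
#2 |I1  (I1 integral (f out))
#3 |J1  (common-f at J1 fixed by 2)
#4 |J1  (common-f at J1 fixed by 2)
#5 |J1  (1-jn J1 has f-setter on 2)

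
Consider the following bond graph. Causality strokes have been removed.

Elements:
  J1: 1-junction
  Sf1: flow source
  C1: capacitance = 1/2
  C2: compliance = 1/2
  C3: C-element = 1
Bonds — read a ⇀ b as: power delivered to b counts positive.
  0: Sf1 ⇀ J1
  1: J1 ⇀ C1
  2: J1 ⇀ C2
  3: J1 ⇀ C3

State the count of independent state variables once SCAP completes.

3  (C1, C2, C3 all integral)

β0 →Sf1  (Sf1 fixes flow; stroke at Sf1)
β1 →J1  (1-jn J1 has f-setter on 0)
β2 →J1  (common-f at J1 fixed by 0)
β3 →J1  (common-f at J1 fixed by 0)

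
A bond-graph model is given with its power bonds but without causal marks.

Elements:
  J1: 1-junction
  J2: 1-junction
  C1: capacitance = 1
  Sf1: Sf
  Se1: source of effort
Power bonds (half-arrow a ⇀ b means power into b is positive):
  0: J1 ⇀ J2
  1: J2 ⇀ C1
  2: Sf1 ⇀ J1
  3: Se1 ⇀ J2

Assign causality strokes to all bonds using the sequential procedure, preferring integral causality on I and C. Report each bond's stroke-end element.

b2 →Sf1  (source Sf1 imposes f)
b3 →J2  (Se1: effort source, stroke at far end)
b0 →J1  (1-jn J1 has f-setter on 2)
b1 →J2  (J2 flow already set via bond 0)

bond 0 stroke at J1
bond 1 stroke at J2
bond 2 stroke at Sf1
bond 3 stroke at J2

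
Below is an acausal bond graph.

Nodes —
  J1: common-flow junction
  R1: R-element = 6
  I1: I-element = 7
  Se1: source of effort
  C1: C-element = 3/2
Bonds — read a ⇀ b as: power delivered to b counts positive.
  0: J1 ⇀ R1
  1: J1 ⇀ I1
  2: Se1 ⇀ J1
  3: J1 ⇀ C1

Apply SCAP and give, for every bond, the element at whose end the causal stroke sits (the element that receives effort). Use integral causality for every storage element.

bond 0 |J1
bond 1 |I1
bond 2 |J1
bond 3 |J1

bond 2 stroke→J1  (Se1 (Se) sets effort on bond)
bond 1 stroke→I1  (prefer integral on I1)
bond 0 stroke→J1  (J1: bond 1 brought flow, rest push out)
bond 3 stroke→J1  (J1: bond 1 brought flow, rest push out)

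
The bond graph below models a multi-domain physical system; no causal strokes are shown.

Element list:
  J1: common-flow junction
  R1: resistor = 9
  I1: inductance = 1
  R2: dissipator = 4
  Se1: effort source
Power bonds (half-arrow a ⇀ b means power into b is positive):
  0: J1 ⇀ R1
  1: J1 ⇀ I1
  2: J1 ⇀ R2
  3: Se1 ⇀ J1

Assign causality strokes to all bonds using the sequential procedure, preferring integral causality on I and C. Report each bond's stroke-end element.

b0 →J1
b1 →I1
b2 →J1
b3 →J1

bond 3 stroke→J1  (Se1: effort source, stroke at far end)
bond 1 stroke→I1  (I1: I, integral causality)
bond 0 stroke→J1  (common-f at J1 fixed by 1)
bond 2 stroke→J1  (J1: bond 1 brought flow, rest push out)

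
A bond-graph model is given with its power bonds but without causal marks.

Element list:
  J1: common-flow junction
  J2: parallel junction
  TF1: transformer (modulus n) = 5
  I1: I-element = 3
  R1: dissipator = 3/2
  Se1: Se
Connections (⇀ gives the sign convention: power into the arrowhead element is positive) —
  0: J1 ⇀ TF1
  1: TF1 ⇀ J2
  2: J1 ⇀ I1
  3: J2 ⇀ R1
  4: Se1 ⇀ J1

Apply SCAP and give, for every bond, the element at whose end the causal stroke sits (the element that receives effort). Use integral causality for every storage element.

#0 →J1
#1 →TF1
#2 →I1
#3 →J2
#4 →J1

β4 →J1  (Se1 fixes effort; stroke away)
β2 →I1  (I1 integral (f out))
β0 →J1  (1-jn J1 has f-setter on 2)
β1 →TF1  (TF1: transformer flips bond 0)
β3 →J2  (J2: last free bond brings effort in)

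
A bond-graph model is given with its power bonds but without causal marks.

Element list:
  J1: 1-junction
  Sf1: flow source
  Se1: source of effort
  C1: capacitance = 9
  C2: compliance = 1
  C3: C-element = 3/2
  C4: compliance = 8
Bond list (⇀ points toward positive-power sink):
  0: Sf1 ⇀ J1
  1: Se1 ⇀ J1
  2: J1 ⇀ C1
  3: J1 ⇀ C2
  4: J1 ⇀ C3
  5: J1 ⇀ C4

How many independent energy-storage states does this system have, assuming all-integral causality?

4  (C1, C2, C3, C4 all integral)

#0 stroke→Sf1  (source Sf1 imposes f)
#1 stroke→J1  (Se1 fixes effort; stroke away)
#2 stroke→J1  (J1 flow already set via bond 0)
#3 stroke→J1  (1-jn J1 has f-setter on 0)
#4 stroke→J1  (J1: bond 0 brought flow, rest push out)
#5 stroke→J1  (J1: bond 0 brought flow, rest push out)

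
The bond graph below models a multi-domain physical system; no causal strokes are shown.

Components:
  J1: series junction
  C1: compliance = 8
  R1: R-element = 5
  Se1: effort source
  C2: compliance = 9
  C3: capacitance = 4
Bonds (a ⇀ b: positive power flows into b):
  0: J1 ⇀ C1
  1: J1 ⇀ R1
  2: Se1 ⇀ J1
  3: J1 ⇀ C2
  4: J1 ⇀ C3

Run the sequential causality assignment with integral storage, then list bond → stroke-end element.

b2 stroke at J1  (source Se1 imposes e)
b0 stroke at J1  (C1 integral (e out))
b3 stroke at J1  (C2 outputs effort q/C2)
b4 stroke at J1  (C3 integral (e out))
b1 stroke at R1  (closing 1-jn rule on J1)

bond 0 |J1
bond 1 |R1
bond 2 |J1
bond 3 |J1
bond 4 |J1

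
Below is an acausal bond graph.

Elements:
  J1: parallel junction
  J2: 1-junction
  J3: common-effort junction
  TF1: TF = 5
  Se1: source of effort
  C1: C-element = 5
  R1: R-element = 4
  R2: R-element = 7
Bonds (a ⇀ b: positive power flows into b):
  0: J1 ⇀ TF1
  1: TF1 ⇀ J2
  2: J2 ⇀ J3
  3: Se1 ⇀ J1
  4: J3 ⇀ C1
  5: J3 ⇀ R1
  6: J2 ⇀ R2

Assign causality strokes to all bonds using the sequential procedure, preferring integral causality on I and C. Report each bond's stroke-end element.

β3 stroke→J1  (Se1 fixes effort; stroke away)
β0 stroke→TF1  (J1: bond 3 brought effort, rest push out)
β1 stroke→J2  (TF TF1: opposite of bond 0)
β4 stroke→J3  (prefer integral on C1)
β2 stroke→J2  (common-e at J3 fixed by 4)
β5 stroke→R1  (J3: bond 4 brought effort, rest push out)
β6 stroke→R2  (J2: last free bond brings flow in)

#0 stroke at TF1
#1 stroke at J2
#2 stroke at J2
#3 stroke at J1
#4 stroke at J3
#5 stroke at R1
#6 stroke at R2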